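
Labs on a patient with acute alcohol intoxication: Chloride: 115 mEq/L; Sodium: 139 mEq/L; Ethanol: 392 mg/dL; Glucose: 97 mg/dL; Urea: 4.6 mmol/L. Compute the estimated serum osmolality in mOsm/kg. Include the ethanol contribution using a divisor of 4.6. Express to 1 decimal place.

Calculated osmolality = 2·Na + glucose/18 + urea + ethanol/4.6
= 2·139 + 97/18 + 4.6 + 392/4.6
= 278 + 5.39 + 4.60 + 85.22
= 373.21 mOsm/kg

373.2 mOsm/kg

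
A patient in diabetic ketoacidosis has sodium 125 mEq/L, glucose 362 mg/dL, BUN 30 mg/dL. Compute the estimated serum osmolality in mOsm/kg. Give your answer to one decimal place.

Calculated osmolality = 2·Na + glucose/18 + BUN/2.8
= 2·125 + 362/18 + 30/2.8
= 250 + 20.11 + 10.71
= 280.82 mOsm/kg

280.8 mOsm/kg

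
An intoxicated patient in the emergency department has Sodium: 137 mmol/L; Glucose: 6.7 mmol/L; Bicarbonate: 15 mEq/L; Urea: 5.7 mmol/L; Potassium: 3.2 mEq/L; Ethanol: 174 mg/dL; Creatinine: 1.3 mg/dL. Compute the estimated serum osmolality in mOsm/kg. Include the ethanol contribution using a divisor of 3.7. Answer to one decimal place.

Calculated osmolality = 2·Na + glucose + urea + ethanol/3.7
= 2·137 + 6.7 + 5.7 + 174/3.7
= 274 + 6.70 + 5.70 + 47.03
= 333.43 mOsm/kg

333.4 mOsm/kg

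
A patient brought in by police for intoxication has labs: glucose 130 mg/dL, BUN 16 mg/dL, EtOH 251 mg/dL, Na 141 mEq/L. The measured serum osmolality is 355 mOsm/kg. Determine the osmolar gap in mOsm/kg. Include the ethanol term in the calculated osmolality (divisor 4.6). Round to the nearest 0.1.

Calculated osmolality = 2·Na + glucose/18 + BUN/2.8 + ethanol/4.6
= 2·141 + 130/18 + 16/2.8 + 251/4.6
= 282 + 7.22 + 5.71 + 54.57
= 349.5 mOsm/kg ≈ 349.5 mOsm/kg
Osmolar gap = measured − calculated = 355 − 349.5 = 5.5 mOsm/kg

5.5 mOsm/kg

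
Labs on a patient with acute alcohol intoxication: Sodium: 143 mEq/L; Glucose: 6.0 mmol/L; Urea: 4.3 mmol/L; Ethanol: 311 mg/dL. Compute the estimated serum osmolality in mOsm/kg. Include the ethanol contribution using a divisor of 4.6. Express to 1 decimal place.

Calculated osmolality = 2·Na + glucose + urea + ethanol/4.6
= 2·143 + 6 + 4.3 + 311/4.6
= 286 + 6 + 4.30 + 67.61
= 363.91 mOsm/kg

363.9 mOsm/kg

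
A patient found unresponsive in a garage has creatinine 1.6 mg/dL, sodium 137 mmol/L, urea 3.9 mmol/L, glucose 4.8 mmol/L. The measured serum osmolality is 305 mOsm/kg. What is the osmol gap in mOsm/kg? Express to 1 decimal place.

Calculated osmolality = 2·Na + glucose + urea
= 2·137 + 4.8 + 3.9
= 274 + 4.80 + 3.90
= 282.7 mOsm/kg ≈ 282.7 mOsm/kg
Osmolar gap = measured − calculated = 305 − 282.7 = 22.3 mOsm/kg

22.3 mOsm/kg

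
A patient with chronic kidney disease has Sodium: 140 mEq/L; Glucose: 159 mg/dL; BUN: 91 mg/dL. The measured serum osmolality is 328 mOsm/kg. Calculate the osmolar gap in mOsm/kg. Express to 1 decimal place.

6.7 mOsm/kg

Calculated osmolality = 2·Na + glucose/18 + BUN/2.8
= 2·140 + 159/18 + 91/2.8
= 280 + 8.83 + 32.50
= 321.33 mOsm/kg ≈ 321.3 mOsm/kg
Osmolar gap = measured − calculated = 328 − 321.3 = 6.7 mOsm/kg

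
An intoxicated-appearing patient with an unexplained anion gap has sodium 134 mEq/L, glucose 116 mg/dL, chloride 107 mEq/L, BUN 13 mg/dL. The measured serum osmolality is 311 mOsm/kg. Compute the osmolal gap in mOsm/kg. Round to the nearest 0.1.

Calculated osmolality = 2·Na + glucose/18 + BUN/2.8
= 2·134 + 116/18 + 13/2.8
= 268 + 6.44 + 4.64
= 279.08 mOsm/kg ≈ 279.1 mOsm/kg
Osmolar gap = measured − calculated = 311 − 279.1 = 31.9 mOsm/kg

31.9 mOsm/kg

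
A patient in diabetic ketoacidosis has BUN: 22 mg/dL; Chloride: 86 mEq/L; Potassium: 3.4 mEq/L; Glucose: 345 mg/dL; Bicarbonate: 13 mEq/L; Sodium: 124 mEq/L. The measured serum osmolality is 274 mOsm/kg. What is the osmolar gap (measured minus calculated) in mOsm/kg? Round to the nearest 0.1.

Calculated osmolality = 2·Na + glucose/18 + BUN/2.8
= 2·124 + 345/18 + 22/2.8
= 248 + 19.17 + 7.86
= 275.03 mOsm/kg ≈ 275.0 mOsm/kg
Osmolar gap = measured − calculated = 274 − 275.0 = -1.0 mOsm/kg

-1.0 mOsm/kg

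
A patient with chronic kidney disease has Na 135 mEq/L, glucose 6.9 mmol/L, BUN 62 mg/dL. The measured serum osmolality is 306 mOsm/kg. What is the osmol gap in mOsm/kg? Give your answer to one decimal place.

7.0 mOsm/kg

Calculated osmolality = 2·Na + glucose + BUN/2.8
= 2·135 + 6.9 + 62/2.8
= 270 + 6.90 + 22.14
= 299.04 mOsm/kg ≈ 299.0 mOsm/kg
Osmolar gap = measured − calculated = 306 − 299.0 = 7.0 mOsm/kg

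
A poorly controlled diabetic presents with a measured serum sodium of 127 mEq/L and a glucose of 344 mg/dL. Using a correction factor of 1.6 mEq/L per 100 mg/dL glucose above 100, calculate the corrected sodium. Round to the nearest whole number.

131 mEq/L

Corrected Na = measured Na + 1.6 · (glucose − 100)/100
= 127 + 1.6 · (344 − 100)/100
= 127 + 3.9
= 130.9 mEq/L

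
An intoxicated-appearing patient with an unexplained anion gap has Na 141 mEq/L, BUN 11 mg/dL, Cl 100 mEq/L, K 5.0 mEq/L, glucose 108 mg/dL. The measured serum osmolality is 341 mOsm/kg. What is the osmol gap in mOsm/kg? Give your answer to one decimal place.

49.1 mOsm/kg

Calculated osmolality = 2·Na + glucose/18 + BUN/2.8
= 2·141 + 108/18 + 11/2.8
= 282 + 6 + 3.93
= 291.93 mOsm/kg ≈ 291.9 mOsm/kg
Osmolar gap = measured − calculated = 341 − 291.9 = 49.1 mOsm/kg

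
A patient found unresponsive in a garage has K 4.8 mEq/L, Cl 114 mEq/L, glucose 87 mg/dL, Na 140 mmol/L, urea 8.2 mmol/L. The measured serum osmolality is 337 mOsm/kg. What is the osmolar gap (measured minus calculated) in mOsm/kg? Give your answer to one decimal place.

44.0 mOsm/kg

Calculated osmolality = 2·Na + glucose/18 + urea
= 2·140 + 87/18 + 8.2
= 280 + 4.83 + 8.20
= 293.03 mOsm/kg ≈ 293.0 mOsm/kg
Osmolar gap = measured − calculated = 337 − 293.0 = 44.0 mOsm/kg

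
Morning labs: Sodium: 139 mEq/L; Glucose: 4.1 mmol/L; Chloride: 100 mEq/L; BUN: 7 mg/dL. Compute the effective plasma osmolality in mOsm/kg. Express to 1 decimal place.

Effective osmolality excludes urea (freely permeant across cell membranes):
2·Na + glucose
= 2·139 + 4.1
= 278 + 4.1
= 282.1 mOsm/kg

282.1 mOsm/kg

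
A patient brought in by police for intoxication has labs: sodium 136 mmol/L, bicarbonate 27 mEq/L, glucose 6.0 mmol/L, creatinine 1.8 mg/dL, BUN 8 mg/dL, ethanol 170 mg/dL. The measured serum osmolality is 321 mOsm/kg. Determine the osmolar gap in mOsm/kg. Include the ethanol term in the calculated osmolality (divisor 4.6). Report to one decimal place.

Calculated osmolality = 2·Na + glucose + BUN/2.8 + ethanol/4.6
= 2·136 + 6 + 8/2.8 + 170/4.6
= 272 + 6 + 2.86 + 36.96
= 317.82 mOsm/kg ≈ 317.8 mOsm/kg
Osmolar gap = measured − calculated = 321 − 317.8 = 3.2 mOsm/kg

3.2 mOsm/kg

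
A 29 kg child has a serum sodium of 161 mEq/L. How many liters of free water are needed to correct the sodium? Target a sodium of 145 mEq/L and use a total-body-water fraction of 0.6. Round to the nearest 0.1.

1.9 L

TBW = 0.6 · 29 = 17.4 L
Free water deficit = TBW · (Na/145 − 1)
= 17.4 · (161/145 − 1)
= 17.4 · 0.1103
= 1.92 L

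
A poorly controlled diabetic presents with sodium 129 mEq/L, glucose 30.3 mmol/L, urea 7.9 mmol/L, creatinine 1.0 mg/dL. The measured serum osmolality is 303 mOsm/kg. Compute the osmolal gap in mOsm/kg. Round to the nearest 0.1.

6.8 mOsm/kg

Calculated osmolality = 2·Na + glucose + urea
= 2·129 + 30.3 + 7.9
= 258 + 30.30 + 7.90
= 296.2 mOsm/kg ≈ 296.2 mOsm/kg
Osmolar gap = measured − calculated = 303 − 296.2 = 6.8 mOsm/kg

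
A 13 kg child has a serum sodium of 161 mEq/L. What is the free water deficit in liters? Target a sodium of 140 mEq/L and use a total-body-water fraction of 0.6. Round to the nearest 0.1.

1.2 L

TBW = 0.6 · 13 = 7.8 L
Free water deficit = TBW · (Na/140 − 1)
= 7.8 · (161/140 − 1)
= 7.8 · 0.15
= 1.17 L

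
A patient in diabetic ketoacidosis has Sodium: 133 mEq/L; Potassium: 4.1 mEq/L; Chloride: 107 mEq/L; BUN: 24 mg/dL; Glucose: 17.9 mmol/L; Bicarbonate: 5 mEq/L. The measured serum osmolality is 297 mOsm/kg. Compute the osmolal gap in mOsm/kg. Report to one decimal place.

Calculated osmolality = 2·Na + glucose + BUN/2.8
= 2·133 + 17.9 + 24/2.8
= 266 + 17.90 + 8.57
= 292.47 mOsm/kg ≈ 292.5 mOsm/kg
Osmolar gap = measured − calculated = 297 − 292.5 = 4.5 mOsm/kg

4.5 mOsm/kg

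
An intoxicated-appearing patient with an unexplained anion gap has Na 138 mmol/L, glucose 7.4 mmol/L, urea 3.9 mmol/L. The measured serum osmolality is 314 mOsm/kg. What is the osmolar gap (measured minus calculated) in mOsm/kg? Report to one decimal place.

Calculated osmolality = 2·Na + glucose + urea
= 2·138 + 7.4 + 3.9
= 276 + 7.40 + 3.90
= 287.3 mOsm/kg ≈ 287.3 mOsm/kg
Osmolar gap = measured − calculated = 314 − 287.3 = 26.7 mOsm/kg

26.7 mOsm/kg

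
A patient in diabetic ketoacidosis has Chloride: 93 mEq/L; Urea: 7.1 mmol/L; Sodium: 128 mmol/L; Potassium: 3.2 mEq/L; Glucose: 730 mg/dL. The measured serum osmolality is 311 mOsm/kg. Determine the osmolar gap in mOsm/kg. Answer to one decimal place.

7.3 mOsm/kg

Calculated osmolality = 2·Na + glucose/18 + urea
= 2·128 + 730/18 + 7.1
= 256 + 40.56 + 7.10
= 303.66 mOsm/kg ≈ 303.7 mOsm/kg
Osmolar gap = measured − calculated = 311 − 303.7 = 7.3 mOsm/kg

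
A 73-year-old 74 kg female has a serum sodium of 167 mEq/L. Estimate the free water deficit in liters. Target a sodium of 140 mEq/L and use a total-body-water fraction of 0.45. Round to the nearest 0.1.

TBW = 0.45 · 74 = 33.3 L
Free water deficit = TBW · (Na/140 − 1)
= 33.3 · (167/140 − 1)
= 33.3 · 0.1929
= 6.42 L

6.4 L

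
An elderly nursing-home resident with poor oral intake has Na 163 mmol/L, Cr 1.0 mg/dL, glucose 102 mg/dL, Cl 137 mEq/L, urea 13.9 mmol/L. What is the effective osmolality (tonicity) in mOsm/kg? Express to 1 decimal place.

Effective osmolality excludes urea (freely permeant across cell membranes):
2·Na + glucose/18
= 2·163 + 102/18
= 326 + 5.67
= 331.67 mOsm/kg

331.7 mOsm/kg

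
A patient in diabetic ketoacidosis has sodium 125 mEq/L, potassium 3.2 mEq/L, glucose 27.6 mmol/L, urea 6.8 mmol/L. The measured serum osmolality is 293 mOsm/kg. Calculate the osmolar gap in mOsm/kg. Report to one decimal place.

8.6 mOsm/kg

Calculated osmolality = 2·Na + glucose + urea
= 2·125 + 27.6 + 6.8
= 250 + 27.60 + 6.80
= 284.4 mOsm/kg ≈ 284.4 mOsm/kg
Osmolar gap = measured − calculated = 293 − 284.4 = 8.6 mOsm/kg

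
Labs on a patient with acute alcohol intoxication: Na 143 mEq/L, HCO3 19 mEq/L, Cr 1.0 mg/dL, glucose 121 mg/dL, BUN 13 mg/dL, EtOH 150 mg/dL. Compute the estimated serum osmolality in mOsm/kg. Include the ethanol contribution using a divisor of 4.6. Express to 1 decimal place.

Calculated osmolality = 2·Na + glucose/18 + BUN/2.8 + ethanol/4.6
= 2·143 + 121/18 + 13/2.8 + 150/4.6
= 286 + 6.72 + 4.64 + 32.61
= 329.97 mOsm/kg

330.0 mOsm/kg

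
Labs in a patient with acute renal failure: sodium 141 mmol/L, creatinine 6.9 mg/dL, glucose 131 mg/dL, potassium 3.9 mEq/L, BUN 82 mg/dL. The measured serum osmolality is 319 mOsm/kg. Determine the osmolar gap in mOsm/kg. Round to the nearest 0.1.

Calculated osmolality = 2·Na + glucose/18 + BUN/2.8
= 2·141 + 131/18 + 82/2.8
= 282 + 7.28 + 29.29
= 318.57 mOsm/kg ≈ 318.6 mOsm/kg
Osmolar gap = measured − calculated = 319 − 318.6 = 0.4 mOsm/kg

0.4 mOsm/kg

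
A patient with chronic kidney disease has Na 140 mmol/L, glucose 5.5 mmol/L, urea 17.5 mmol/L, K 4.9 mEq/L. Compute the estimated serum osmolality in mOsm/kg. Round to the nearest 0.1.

Calculated osmolality = 2·Na + glucose + urea
= 2·140 + 5.5 + 17.5
= 280 + 5.50 + 17.50
= 303 mOsm/kg

303.0 mOsm/kg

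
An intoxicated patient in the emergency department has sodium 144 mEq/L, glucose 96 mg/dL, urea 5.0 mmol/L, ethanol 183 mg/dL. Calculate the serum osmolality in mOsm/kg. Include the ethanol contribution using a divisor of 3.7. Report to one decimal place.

347.8 mOsm/kg

Calculated osmolality = 2·Na + glucose/18 + urea + ethanol/3.7
= 2·144 + 96/18 + 5 + 183/3.7
= 288 + 5.33 + 5 + 49.46
= 347.79 mOsm/kg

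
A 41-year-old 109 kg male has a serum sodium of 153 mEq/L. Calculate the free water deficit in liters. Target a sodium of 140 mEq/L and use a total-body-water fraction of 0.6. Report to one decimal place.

TBW = 0.6 · 109 = 65.4 L
Free water deficit = TBW · (Na/140 − 1)
= 65.4 · (153/140 − 1)
= 65.4 · 0.0929
= 6.08 L

6.1 L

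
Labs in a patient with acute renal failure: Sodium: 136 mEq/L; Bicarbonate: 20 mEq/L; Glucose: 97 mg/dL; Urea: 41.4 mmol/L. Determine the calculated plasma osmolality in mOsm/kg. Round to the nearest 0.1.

Calculated osmolality = 2·Na + glucose/18 + urea
= 2·136 + 97/18 + 41.4
= 272 + 5.39 + 41.40
= 318.79 mOsm/kg

318.8 mOsm/kg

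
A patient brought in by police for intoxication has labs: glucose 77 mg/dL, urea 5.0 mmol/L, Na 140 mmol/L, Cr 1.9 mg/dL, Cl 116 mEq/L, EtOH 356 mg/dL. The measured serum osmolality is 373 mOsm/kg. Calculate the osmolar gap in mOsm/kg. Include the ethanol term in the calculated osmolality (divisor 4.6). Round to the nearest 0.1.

6.3 mOsm/kg

Calculated osmolality = 2·Na + glucose/18 + urea + ethanol/4.6
= 2·140 + 77/18 + 5 + 356/4.6
= 280 + 4.28 + 5 + 77.39
= 366.67 mOsm/kg ≈ 366.7 mOsm/kg
Osmolar gap = measured − calculated = 373 − 366.7 = 6.3 mOsm/kg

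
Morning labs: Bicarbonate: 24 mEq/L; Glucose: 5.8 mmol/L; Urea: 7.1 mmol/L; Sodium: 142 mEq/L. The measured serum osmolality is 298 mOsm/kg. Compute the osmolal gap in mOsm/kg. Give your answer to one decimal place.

1.1 mOsm/kg

Calculated osmolality = 2·Na + glucose + urea
= 2·142 + 5.8 + 7.1
= 284 + 5.80 + 7.10
= 296.9 mOsm/kg ≈ 296.9 mOsm/kg
Osmolar gap = measured − calculated = 298 − 296.9 = 1.1 mOsm/kg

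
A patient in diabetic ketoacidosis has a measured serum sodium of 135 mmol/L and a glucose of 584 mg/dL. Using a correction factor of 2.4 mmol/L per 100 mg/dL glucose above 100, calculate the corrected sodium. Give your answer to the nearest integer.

147 mmol/L

Corrected Na = measured Na + 2.4 · (glucose − 100)/100
= 135 + 2.4 · (584 − 100)/100
= 135 + 11.6
= 146.6 mmol/L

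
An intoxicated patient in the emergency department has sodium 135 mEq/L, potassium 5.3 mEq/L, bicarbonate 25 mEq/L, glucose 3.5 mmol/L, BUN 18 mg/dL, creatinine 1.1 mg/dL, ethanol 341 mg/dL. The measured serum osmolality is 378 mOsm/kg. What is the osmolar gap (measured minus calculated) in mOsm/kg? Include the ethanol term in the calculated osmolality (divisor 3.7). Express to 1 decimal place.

5.9 mOsm/kg

Calculated osmolality = 2·Na + glucose + BUN/2.8 + ethanol/3.7
= 2·135 + 3.5 + 18/2.8 + 341/3.7
= 270 + 3.50 + 6.43 + 92.16
= 372.09 mOsm/kg ≈ 372.1 mOsm/kg
Osmolar gap = measured − calculated = 378 − 372.1 = 5.9 mOsm/kg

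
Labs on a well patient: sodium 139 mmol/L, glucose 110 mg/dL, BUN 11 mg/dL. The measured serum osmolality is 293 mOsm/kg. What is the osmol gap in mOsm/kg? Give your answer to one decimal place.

Calculated osmolality = 2·Na + glucose/18 + BUN/2.8
= 2·139 + 110/18 + 11/2.8
= 278 + 6.11 + 3.93
= 288.04 mOsm/kg ≈ 288.0 mOsm/kg
Osmolar gap = measured − calculated = 293 − 288.0 = 5.0 mOsm/kg

5.0 mOsm/kg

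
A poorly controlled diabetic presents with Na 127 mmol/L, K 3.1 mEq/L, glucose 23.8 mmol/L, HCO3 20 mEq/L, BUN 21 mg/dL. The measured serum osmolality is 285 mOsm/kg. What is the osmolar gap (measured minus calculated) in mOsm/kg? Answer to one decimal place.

-0.3 mOsm/kg

Calculated osmolality = 2·Na + glucose + BUN/2.8
= 2·127 + 23.8 + 21/2.8
= 254 + 23.80 + 7.50
= 285.3 mOsm/kg ≈ 285.3 mOsm/kg
Osmolar gap = measured − calculated = 285 − 285.3 = -0.3 mOsm/kg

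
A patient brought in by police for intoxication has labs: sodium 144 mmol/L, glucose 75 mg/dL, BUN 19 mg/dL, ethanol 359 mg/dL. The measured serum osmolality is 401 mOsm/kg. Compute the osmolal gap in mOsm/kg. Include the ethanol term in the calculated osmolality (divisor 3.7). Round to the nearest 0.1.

Calculated osmolality = 2·Na + glucose/18 + BUN/2.8 + ethanol/3.7
= 2·144 + 75/18 + 19/2.8 + 359/3.7
= 288 + 4.17 + 6.79 + 97.03
= 395.99 mOsm/kg ≈ 396.0 mOsm/kg
Osmolar gap = measured − calculated = 401 − 396.0 = 5.0 mOsm/kg

5.0 mOsm/kg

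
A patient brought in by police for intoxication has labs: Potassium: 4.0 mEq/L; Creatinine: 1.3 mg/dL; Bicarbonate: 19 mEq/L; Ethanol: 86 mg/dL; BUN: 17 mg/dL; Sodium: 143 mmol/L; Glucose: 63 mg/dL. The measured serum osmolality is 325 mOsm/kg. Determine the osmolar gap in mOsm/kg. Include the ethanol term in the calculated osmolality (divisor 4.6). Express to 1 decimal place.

10.7 mOsm/kg

Calculated osmolality = 2·Na + glucose/18 + BUN/2.8 + ethanol/4.6
= 2·143 + 63/18 + 17/2.8 + 86/4.6
= 286 + 3.50 + 6.07 + 18.70
= 314.27 mOsm/kg ≈ 314.3 mOsm/kg
Osmolar gap = measured − calculated = 325 − 314.3 = 10.7 mOsm/kg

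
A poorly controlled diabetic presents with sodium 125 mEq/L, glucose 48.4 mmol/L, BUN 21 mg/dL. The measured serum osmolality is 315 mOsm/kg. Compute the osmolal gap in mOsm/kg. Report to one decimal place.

Calculated osmolality = 2·Na + glucose + BUN/2.8
= 2·125 + 48.4 + 21/2.8
= 250 + 48.40 + 7.50
= 305.9 mOsm/kg ≈ 305.9 mOsm/kg
Osmolar gap = measured − calculated = 315 − 305.9 = 9.1 mOsm/kg

9.1 mOsm/kg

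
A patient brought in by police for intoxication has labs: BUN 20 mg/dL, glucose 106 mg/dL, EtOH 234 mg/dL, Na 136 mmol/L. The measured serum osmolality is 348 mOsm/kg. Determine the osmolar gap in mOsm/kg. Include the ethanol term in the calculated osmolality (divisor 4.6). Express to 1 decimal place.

Calculated osmolality = 2·Na + glucose/18 + BUN/2.8 + ethanol/4.6
= 2·136 + 106/18 + 20/2.8 + 234/4.6
= 272 + 5.89 + 7.14 + 50.87
= 335.9 mOsm/kg ≈ 335.9 mOsm/kg
Osmolar gap = measured − calculated = 348 − 335.9 = 12.1 mOsm/kg

12.1 mOsm/kg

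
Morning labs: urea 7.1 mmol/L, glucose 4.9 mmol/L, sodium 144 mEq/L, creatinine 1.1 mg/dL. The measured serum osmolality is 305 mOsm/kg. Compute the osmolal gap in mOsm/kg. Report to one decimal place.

5.0 mOsm/kg

Calculated osmolality = 2·Na + glucose + urea
= 2·144 + 4.9 + 7.1
= 288 + 4.90 + 7.10
= 300 mOsm/kg ≈ 300.0 mOsm/kg
Osmolar gap = measured − calculated = 305 − 300.0 = 5.0 mOsm/kg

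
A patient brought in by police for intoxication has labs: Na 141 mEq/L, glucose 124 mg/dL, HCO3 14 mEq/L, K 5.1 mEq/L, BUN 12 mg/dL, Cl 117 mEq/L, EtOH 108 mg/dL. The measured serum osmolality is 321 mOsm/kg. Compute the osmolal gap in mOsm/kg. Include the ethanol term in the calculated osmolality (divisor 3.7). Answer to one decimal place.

Calculated osmolality = 2·Na + glucose/18 + BUN/2.8 + ethanol/3.7
= 2·141 + 124/18 + 12/2.8 + 108/3.7
= 282 + 6.89 + 4.29 + 29.19
= 322.37 mOsm/kg ≈ 322.4 mOsm/kg
Osmolar gap = measured − calculated = 321 − 322.4 = -1.4 mOsm/kg

-1.4 mOsm/kg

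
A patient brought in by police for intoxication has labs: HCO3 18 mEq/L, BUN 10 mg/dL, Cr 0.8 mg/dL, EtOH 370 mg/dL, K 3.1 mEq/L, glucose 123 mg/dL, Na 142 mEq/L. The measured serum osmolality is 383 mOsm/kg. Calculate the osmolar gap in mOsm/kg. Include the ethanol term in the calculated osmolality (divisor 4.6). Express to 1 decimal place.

Calculated osmolality = 2·Na + glucose/18 + BUN/2.8 + ethanol/4.6
= 2·142 + 123/18 + 10/2.8 + 370/4.6
= 284 + 6.83 + 3.57 + 80.43
= 374.83 mOsm/kg ≈ 374.8 mOsm/kg
Osmolar gap = measured − calculated = 383 − 374.8 = 8.2 mOsm/kg

8.2 mOsm/kg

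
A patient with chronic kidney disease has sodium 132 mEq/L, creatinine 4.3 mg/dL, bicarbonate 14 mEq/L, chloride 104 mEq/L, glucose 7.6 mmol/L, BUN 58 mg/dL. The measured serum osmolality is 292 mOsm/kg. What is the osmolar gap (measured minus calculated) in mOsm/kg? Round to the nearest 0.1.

Calculated osmolality = 2·Na + glucose + BUN/2.8
= 2·132 + 7.6 + 58/2.8
= 264 + 7.60 + 20.71
= 292.31 mOsm/kg ≈ 292.3 mOsm/kg
Osmolar gap = measured − calculated = 292 − 292.3 = -0.3 mOsm/kg

-0.3 mOsm/kg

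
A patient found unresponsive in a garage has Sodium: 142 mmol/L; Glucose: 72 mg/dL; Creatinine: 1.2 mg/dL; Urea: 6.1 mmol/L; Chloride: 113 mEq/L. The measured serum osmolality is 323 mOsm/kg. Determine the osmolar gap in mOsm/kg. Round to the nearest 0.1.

28.9 mOsm/kg

Calculated osmolality = 2·Na + glucose/18 + urea
= 2·142 + 72/18 + 6.1
= 284 + 4 + 6.10
= 294.1 mOsm/kg ≈ 294.1 mOsm/kg
Osmolar gap = measured − calculated = 323 − 294.1 = 28.9 mOsm/kg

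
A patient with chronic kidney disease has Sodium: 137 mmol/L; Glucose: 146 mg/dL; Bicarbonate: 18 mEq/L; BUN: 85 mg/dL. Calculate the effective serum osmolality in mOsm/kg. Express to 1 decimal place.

Effective osmolality excludes urea (freely permeant across cell membranes):
2·Na + glucose/18
= 2·137 + 146/18
= 274 + 8.11
= 282.11 mOsm/kg

282.1 mOsm/kg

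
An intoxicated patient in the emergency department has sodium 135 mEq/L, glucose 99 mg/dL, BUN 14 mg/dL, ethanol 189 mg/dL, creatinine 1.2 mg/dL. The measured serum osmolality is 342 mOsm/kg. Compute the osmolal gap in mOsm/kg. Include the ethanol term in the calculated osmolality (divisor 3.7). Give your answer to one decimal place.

10.4 mOsm/kg

Calculated osmolality = 2·Na + glucose/18 + BUN/2.8 + ethanol/3.7
= 2·135 + 99/18 + 14/2.8 + 189/3.7
= 270 + 5.50 + 5 + 51.08
= 331.58 mOsm/kg ≈ 331.6 mOsm/kg
Osmolar gap = measured − calculated = 342 − 331.6 = 10.4 mOsm/kg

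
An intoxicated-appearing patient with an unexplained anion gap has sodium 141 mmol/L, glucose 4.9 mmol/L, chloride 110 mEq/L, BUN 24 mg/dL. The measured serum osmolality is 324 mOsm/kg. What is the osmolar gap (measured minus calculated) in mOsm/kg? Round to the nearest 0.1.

Calculated osmolality = 2·Na + glucose + BUN/2.8
= 2·141 + 4.9 + 24/2.8
= 282 + 4.90 + 8.57
= 295.47 mOsm/kg ≈ 295.5 mOsm/kg
Osmolar gap = measured − calculated = 324 − 295.5 = 28.5 mOsm/kg

28.5 mOsm/kg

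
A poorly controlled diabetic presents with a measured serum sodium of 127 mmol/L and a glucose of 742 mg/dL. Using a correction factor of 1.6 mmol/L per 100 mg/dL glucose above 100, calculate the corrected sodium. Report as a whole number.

Corrected Na = measured Na + 1.6 · (glucose − 100)/100
= 127 + 1.6 · (742 − 100)/100
= 127 + 10.3
= 137.3 mmol/L

137 mmol/L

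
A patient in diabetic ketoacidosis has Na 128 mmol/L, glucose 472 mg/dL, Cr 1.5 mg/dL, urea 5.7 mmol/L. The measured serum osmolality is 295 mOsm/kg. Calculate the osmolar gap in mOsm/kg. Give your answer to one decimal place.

7.1 mOsm/kg

Calculated osmolality = 2·Na + glucose/18 + urea
= 2·128 + 472/18 + 5.7
= 256 + 26.22 + 5.70
= 287.92 mOsm/kg ≈ 287.9 mOsm/kg
Osmolar gap = measured − calculated = 295 − 287.9 = 7.1 mOsm/kg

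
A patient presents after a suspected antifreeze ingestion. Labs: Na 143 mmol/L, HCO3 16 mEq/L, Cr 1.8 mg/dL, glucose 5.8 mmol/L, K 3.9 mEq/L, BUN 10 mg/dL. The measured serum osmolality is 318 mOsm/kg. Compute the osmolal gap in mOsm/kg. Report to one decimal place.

22.6 mOsm/kg

Calculated osmolality = 2·Na + glucose + BUN/2.8
= 2·143 + 5.8 + 10/2.8
= 286 + 5.80 + 3.57
= 295.37 mOsm/kg ≈ 295.4 mOsm/kg
Osmolar gap = measured − calculated = 318 − 295.4 = 22.6 mOsm/kg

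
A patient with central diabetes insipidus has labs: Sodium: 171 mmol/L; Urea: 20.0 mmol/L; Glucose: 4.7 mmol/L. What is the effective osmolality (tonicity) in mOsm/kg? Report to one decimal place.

Effective osmolality excludes urea (freely permeant across cell membranes):
2·Na + glucose
= 2·171 + 4.7
= 342 + 4.7
= 346.7 mOsm/kg

346.7 mOsm/kg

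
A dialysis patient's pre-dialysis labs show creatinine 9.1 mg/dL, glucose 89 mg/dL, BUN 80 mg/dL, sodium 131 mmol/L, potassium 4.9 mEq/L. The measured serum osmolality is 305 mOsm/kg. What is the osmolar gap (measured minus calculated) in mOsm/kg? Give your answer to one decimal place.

9.5 mOsm/kg

Calculated osmolality = 2·Na + glucose/18 + BUN/2.8
= 2·131 + 89/18 + 80/2.8
= 262 + 4.94 + 28.57
= 295.51 mOsm/kg ≈ 295.5 mOsm/kg
Osmolar gap = measured − calculated = 305 − 295.5 = 9.5 mOsm/kg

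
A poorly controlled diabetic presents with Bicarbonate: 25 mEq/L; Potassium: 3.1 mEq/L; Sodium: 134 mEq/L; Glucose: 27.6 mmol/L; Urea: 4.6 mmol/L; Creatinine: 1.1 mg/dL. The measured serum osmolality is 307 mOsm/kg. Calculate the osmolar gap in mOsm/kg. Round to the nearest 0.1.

Calculated osmolality = 2·Na + glucose + urea
= 2·134 + 27.6 + 4.6
= 268 + 27.60 + 4.60
= 300.2 mOsm/kg ≈ 300.2 mOsm/kg
Osmolar gap = measured − calculated = 307 − 300.2 = 6.8 mOsm/kg

6.8 mOsm/kg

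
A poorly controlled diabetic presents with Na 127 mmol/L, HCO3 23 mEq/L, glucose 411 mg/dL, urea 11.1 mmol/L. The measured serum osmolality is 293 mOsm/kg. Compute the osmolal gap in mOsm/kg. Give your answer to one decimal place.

5.1 mOsm/kg

Calculated osmolality = 2·Na + glucose/18 + urea
= 2·127 + 411/18 + 11.1
= 254 + 22.83 + 11.10
= 287.93 mOsm/kg ≈ 287.9 mOsm/kg
Osmolar gap = measured − calculated = 293 − 287.9 = 5.1 mOsm/kg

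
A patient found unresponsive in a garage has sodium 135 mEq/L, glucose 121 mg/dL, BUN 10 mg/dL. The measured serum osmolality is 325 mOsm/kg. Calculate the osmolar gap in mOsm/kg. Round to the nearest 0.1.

Calculated osmolality = 2·Na + glucose/18 + BUN/2.8
= 2·135 + 121/18 + 10/2.8
= 270 + 6.72 + 3.57
= 280.29 mOsm/kg ≈ 280.3 mOsm/kg
Osmolar gap = measured − calculated = 325 − 280.3 = 44.7 mOsm/kg

44.7 mOsm/kg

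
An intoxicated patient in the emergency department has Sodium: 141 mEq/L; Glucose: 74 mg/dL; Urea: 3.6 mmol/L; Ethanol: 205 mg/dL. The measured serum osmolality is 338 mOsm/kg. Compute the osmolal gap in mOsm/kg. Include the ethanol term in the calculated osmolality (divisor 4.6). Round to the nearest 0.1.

Calculated osmolality = 2·Na + glucose/18 + urea + ethanol/4.6
= 2·141 + 74/18 + 3.6 + 205/4.6
= 282 + 4.11 + 3.60 + 44.57
= 334.28 mOsm/kg ≈ 334.3 mOsm/kg
Osmolar gap = measured − calculated = 338 − 334.3 = 3.7 mOsm/kg

3.7 mOsm/kg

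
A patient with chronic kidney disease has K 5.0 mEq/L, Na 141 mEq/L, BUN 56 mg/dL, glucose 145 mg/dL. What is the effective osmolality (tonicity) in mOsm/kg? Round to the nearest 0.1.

Effective osmolality excludes urea (freely permeant across cell membranes):
2·Na + glucose/18
= 2·141 + 145/18
= 282 + 8.06
= 290.06 mOsm/kg

290.1 mOsm/kg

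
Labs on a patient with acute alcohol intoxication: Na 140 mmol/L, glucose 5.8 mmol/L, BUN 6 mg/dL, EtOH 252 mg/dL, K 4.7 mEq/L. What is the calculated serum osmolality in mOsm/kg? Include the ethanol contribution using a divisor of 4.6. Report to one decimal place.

Calculated osmolality = 2·Na + glucose + BUN/2.8 + ethanol/4.6
= 2·140 + 5.8 + 6/2.8 + 252/4.6
= 280 + 5.80 + 2.14 + 54.78
= 342.72 mOsm/kg

342.7 mOsm/kg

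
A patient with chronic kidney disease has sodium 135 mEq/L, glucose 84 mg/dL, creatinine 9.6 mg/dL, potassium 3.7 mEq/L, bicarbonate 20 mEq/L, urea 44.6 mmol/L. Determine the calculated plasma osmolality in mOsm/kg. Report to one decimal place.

319.3 mOsm/kg

Calculated osmolality = 2·Na + glucose/18 + urea
= 2·135 + 84/18 + 44.6
= 270 + 4.67 + 44.60
= 319.27 mOsm/kg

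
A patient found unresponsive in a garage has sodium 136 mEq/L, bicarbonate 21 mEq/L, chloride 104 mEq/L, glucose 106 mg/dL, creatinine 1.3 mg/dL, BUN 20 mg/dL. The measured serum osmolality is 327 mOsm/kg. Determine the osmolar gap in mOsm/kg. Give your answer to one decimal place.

42.0 mOsm/kg

Calculated osmolality = 2·Na + glucose/18 + BUN/2.8
= 2·136 + 106/18 + 20/2.8
= 272 + 5.89 + 7.14
= 285.03 mOsm/kg ≈ 285.0 mOsm/kg
Osmolar gap = measured − calculated = 327 − 285.0 = 42.0 mOsm/kg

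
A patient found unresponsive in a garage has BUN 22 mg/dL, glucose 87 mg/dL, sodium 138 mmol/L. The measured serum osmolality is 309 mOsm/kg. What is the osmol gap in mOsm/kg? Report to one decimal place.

20.3 mOsm/kg

Calculated osmolality = 2·Na + glucose/18 + BUN/2.8
= 2·138 + 87/18 + 22/2.8
= 276 + 4.83 + 7.86
= 288.69 mOsm/kg ≈ 288.7 mOsm/kg
Osmolar gap = measured − calculated = 309 − 288.7 = 20.3 mOsm/kg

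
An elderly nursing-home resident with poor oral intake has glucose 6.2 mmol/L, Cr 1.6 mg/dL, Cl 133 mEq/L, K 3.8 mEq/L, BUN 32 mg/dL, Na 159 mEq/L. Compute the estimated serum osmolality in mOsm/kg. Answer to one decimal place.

Calculated osmolality = 2·Na + glucose + BUN/2.8
= 2·159 + 6.2 + 32/2.8
= 318 + 6.20 + 11.43
= 335.63 mOsm/kg

335.6 mOsm/kg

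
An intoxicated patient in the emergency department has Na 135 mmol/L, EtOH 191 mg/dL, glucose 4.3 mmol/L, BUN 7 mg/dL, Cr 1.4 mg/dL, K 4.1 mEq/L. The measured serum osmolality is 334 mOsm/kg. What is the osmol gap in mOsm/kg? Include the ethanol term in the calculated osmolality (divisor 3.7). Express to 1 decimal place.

5.6 mOsm/kg

Calculated osmolality = 2·Na + glucose + BUN/2.8 + ethanol/3.7
= 2·135 + 4.3 + 7/2.8 + 191/3.7
= 270 + 4.30 + 2.50 + 51.62
= 328.42 mOsm/kg ≈ 328.4 mOsm/kg
Osmolar gap = measured − calculated = 334 − 328.4 = 5.6 mOsm/kg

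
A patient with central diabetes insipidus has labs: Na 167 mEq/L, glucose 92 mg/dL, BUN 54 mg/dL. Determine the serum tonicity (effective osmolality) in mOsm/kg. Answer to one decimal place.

Effective osmolality excludes urea (freely permeant across cell membranes):
2·Na + glucose/18
= 2·167 + 92/18
= 334 + 5.11
= 339.11 mOsm/kg

339.1 mOsm/kg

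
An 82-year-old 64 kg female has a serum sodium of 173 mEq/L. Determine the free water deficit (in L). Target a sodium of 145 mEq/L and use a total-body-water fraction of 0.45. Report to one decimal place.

5.6 L

TBW = 0.45 · 64 = 28.8 L
Free water deficit = TBW · (Na/145 − 1)
= 28.8 · (173/145 − 1)
= 28.8 · 0.1931
= 5.56 L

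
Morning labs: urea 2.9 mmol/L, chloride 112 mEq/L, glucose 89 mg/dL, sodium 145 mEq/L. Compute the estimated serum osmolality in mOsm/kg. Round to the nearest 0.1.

297.8 mOsm/kg

Calculated osmolality = 2·Na + glucose/18 + urea
= 2·145 + 89/18 + 2.9
= 290 + 4.94 + 2.90
= 297.84 mOsm/kg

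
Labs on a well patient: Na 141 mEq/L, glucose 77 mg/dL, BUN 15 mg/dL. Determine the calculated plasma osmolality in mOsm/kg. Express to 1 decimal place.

Calculated osmolality = 2·Na + glucose/18 + BUN/2.8
= 2·141 + 77/18 + 15/2.8
= 282 + 4.28 + 5.36
= 291.64 mOsm/kg

291.6 mOsm/kg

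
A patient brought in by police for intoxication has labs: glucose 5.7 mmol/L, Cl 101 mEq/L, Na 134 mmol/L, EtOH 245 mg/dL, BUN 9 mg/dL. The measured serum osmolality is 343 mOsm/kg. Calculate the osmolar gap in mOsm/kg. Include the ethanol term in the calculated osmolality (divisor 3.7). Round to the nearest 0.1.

-0.1 mOsm/kg

Calculated osmolality = 2·Na + glucose + BUN/2.8 + ethanol/3.7
= 2·134 + 5.7 + 9/2.8 + 245/3.7
= 268 + 5.70 + 3.21 + 66.22
= 343.13 mOsm/kg ≈ 343.1 mOsm/kg
Osmolar gap = measured − calculated = 343 − 343.1 = -0.1 mOsm/kg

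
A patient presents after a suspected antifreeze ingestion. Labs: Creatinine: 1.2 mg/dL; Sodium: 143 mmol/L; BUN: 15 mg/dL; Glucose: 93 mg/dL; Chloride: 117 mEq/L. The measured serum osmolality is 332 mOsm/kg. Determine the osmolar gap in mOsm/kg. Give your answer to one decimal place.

35.5 mOsm/kg

Calculated osmolality = 2·Na + glucose/18 + BUN/2.8
= 2·143 + 93/18 + 15/2.8
= 286 + 5.17 + 5.36
= 296.53 mOsm/kg ≈ 296.5 mOsm/kg
Osmolar gap = measured − calculated = 332 − 296.5 = 35.5 mOsm/kg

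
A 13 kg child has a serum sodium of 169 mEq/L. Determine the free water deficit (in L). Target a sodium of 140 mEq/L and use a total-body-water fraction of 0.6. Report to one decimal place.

1.6 L

TBW = 0.6 · 13 = 7.8 L
Free water deficit = TBW · (Na/140 − 1)
= 7.8 · (169/140 − 1)
= 7.8 · 0.2071
= 1.62 L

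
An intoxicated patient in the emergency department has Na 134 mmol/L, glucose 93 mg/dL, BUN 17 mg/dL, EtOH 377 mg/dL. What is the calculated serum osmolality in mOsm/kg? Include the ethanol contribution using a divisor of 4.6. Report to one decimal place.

361.2 mOsm/kg

Calculated osmolality = 2·Na + glucose/18 + BUN/2.8 + ethanol/4.6
= 2·134 + 93/18 + 17/2.8 + 377/4.6
= 268 + 5.17 + 6.07 + 81.96
= 361.2 mOsm/kg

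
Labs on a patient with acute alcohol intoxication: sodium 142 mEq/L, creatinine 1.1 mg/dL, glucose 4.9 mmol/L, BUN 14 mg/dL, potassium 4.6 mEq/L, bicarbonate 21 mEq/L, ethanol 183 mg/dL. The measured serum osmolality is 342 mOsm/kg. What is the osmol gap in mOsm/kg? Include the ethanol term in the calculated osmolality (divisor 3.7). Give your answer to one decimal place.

Calculated osmolality = 2·Na + glucose + BUN/2.8 + ethanol/3.7
= 2·142 + 4.9 + 14/2.8 + 183/3.7
= 284 + 4.90 + 5 + 49.46
= 343.36 mOsm/kg ≈ 343.4 mOsm/kg
Osmolar gap = measured − calculated = 342 − 343.4 = -1.4 mOsm/kg

-1.4 mOsm/kg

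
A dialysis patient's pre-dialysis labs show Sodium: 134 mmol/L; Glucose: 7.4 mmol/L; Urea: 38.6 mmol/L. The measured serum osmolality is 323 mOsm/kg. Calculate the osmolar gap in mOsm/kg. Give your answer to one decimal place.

Calculated osmolality = 2·Na + glucose + urea
= 2·134 + 7.4 + 38.6
= 268 + 7.40 + 38.60
= 314 mOsm/kg ≈ 314.0 mOsm/kg
Osmolar gap = measured − calculated = 323 − 314.0 = 9.0 mOsm/kg

9.0 mOsm/kg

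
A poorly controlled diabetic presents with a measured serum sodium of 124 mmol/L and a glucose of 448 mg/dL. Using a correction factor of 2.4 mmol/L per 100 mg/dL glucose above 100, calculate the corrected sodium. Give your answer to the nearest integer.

132 mmol/L

Corrected Na = measured Na + 2.4 · (glucose − 100)/100
= 124 + 2.4 · (448 − 100)/100
= 124 + 8.4
= 132.4 mmol/L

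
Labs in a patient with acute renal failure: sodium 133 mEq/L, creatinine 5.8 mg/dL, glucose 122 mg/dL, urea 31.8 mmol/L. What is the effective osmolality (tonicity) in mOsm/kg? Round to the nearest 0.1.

272.8 mOsm/kg

Effective osmolality excludes urea (freely permeant across cell membranes):
2·Na + glucose/18
= 2·133 + 122/18
= 266 + 6.78
= 272.78 mOsm/kg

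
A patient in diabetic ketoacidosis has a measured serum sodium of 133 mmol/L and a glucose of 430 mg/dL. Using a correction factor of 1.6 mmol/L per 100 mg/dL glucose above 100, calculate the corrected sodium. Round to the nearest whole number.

138 mmol/L

Corrected Na = measured Na + 1.6 · (glucose − 100)/100
= 133 + 1.6 · (430 − 100)/100
= 133 + 5.3
= 138.3 mmol/L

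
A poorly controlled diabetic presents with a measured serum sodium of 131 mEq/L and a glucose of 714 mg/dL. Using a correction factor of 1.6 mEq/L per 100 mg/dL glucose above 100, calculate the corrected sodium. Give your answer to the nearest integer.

Corrected Na = measured Na + 1.6 · (glucose − 100)/100
= 131 + 1.6 · (714 − 100)/100
= 131 + 9.8
= 140.8 mEq/L

141 mEq/L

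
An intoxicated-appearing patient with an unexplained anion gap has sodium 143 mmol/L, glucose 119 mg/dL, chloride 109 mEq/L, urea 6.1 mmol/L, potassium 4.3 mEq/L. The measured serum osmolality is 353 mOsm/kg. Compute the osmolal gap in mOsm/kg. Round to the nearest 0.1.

54.3 mOsm/kg

Calculated osmolality = 2·Na + glucose/18 + urea
= 2·143 + 119/18 + 6.1
= 286 + 6.61 + 6.10
= 298.71 mOsm/kg ≈ 298.7 mOsm/kg
Osmolar gap = measured − calculated = 353 − 298.7 = 54.3 mOsm/kg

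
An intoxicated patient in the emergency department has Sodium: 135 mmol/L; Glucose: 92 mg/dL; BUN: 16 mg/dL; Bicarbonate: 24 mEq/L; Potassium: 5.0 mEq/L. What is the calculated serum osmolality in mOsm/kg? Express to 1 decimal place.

Calculated osmolality = 2·Na + glucose/18 + BUN/2.8
= 2·135 + 92/18 + 16/2.8
= 270 + 5.11 + 5.71
= 280.82 mOsm/kg

280.8 mOsm/kg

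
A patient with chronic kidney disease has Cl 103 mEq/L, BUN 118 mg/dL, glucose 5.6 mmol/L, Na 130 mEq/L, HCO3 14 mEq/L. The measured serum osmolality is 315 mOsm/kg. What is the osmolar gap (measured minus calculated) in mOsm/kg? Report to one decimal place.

Calculated osmolality = 2·Na + glucose + BUN/2.8
= 2·130 + 5.6 + 118/2.8
= 260 + 5.60 + 42.14
= 307.74 mOsm/kg ≈ 307.7 mOsm/kg
Osmolar gap = measured − calculated = 315 − 307.7 = 7.3 mOsm/kg

7.3 mOsm/kg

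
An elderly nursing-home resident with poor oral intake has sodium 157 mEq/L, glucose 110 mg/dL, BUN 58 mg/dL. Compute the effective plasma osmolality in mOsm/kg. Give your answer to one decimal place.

320.1 mOsm/kg

Effective osmolality excludes urea (freely permeant across cell membranes):
2·Na + glucose/18
= 2·157 + 110/18
= 314 + 6.11
= 320.11 mOsm/kg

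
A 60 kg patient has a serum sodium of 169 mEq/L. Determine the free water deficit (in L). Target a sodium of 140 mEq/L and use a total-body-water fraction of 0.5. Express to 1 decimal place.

TBW = 0.5 · 60 = 30 L
Free water deficit = TBW · (Na/140 − 1)
= 30 · (169/140 − 1)
= 30 · 0.2071
= 6.21 L

6.2 L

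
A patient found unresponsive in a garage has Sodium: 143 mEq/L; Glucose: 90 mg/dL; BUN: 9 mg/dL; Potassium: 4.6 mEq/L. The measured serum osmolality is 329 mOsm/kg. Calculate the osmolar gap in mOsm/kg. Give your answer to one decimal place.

34.8 mOsm/kg

Calculated osmolality = 2·Na + glucose/18 + BUN/2.8
= 2·143 + 90/18 + 9/2.8
= 286 + 5 + 3.21
= 294.21 mOsm/kg ≈ 294.2 mOsm/kg
Osmolar gap = measured − calculated = 329 − 294.2 = 34.8 mOsm/kg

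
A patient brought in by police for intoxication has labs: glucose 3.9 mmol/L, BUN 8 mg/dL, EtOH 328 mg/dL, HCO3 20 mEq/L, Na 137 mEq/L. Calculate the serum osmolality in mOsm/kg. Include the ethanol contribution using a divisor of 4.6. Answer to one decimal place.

Calculated osmolality = 2·Na + glucose + BUN/2.8 + ethanol/4.6
= 2·137 + 3.9 + 8/2.8 + 328/4.6
= 274 + 3.90 + 2.86 + 71.30
= 352.06 mOsm/kg

352.1 mOsm/kg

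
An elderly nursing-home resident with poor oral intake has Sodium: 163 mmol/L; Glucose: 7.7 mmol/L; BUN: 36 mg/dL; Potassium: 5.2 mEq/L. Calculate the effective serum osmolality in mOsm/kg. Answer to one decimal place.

333.7 mOsm/kg

Effective osmolality excludes urea (freely permeant across cell membranes):
2·Na + glucose
= 2·163 + 7.7
= 326 + 7.7
= 333.7 mOsm/kg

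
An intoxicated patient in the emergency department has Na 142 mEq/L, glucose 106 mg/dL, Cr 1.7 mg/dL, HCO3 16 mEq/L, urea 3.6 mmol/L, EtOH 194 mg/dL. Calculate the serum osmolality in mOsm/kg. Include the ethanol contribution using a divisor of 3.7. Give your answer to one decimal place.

Calculated osmolality = 2·Na + glucose/18 + urea + ethanol/3.7
= 2·142 + 106/18 + 3.6 + 194/3.7
= 284 + 5.89 + 3.60 + 52.43
= 345.92 mOsm/kg

345.9 mOsm/kg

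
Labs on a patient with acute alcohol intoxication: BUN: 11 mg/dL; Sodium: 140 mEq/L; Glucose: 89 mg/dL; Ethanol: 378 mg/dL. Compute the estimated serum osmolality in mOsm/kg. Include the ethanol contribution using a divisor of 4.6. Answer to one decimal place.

371.0 mOsm/kg

Calculated osmolality = 2·Na + glucose/18 + BUN/2.8 + ethanol/4.6
= 2·140 + 89/18 + 11/2.8 + 378/4.6
= 280 + 4.94 + 3.93 + 82.17
= 371.04 mOsm/kg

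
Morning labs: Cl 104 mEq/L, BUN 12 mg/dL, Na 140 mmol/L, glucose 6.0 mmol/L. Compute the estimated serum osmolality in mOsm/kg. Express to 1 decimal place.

Calculated osmolality = 2·Na + glucose + BUN/2.8
= 2·140 + 6 + 12/2.8
= 280 + 6 + 4.29
= 290.29 mOsm/kg

290.3 mOsm/kg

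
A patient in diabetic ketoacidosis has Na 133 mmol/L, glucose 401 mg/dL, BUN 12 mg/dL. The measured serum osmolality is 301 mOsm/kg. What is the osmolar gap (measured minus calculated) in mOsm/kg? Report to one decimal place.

8.4 mOsm/kg

Calculated osmolality = 2·Na + glucose/18 + BUN/2.8
= 2·133 + 401/18 + 12/2.8
= 266 + 22.28 + 4.29
= 292.57 mOsm/kg ≈ 292.6 mOsm/kg
Osmolar gap = measured − calculated = 301 − 292.6 = 8.4 mOsm/kg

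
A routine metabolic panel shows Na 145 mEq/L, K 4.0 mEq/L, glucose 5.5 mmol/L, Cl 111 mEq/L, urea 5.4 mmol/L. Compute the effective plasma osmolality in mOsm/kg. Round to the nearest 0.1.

295.5 mOsm/kg

Effective osmolality excludes urea (freely permeant across cell membranes):
2·Na + glucose
= 2·145 + 5.5
= 290 + 5.5
= 295.5 mOsm/kg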